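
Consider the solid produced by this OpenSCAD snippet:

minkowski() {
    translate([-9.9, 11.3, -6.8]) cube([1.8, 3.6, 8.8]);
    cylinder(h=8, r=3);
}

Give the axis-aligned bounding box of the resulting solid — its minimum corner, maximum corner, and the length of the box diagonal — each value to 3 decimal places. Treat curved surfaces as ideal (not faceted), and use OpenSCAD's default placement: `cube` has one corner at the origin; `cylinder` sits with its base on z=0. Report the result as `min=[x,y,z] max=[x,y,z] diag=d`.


min=[-12.900,8.300,-6.800] max=[-5.100,17.900,10.000] diag=20.862

A = translate([-9.9, 11.3, -6.8]) cube([1.8, 3.6, 8.8]) → bbox [-9.9,11.3,-6.8] .. [-8.1,14.9,2]
B = cylinder(h=8, r=3) → bbox [-3,-3,0] .. [3,3,8]
lo = A.lo+B.lo = [-9.9-3, 11.3-3, -6.8+0] = [-12.900,8.300,-6.800]
hi = A.hi+B.hi = [-8.1+3, 14.9+3, 2+8] = [-5.100,17.900,10.000]
diag = √(7.8²+9.6²+16.8²) = √435.24 = 20.862


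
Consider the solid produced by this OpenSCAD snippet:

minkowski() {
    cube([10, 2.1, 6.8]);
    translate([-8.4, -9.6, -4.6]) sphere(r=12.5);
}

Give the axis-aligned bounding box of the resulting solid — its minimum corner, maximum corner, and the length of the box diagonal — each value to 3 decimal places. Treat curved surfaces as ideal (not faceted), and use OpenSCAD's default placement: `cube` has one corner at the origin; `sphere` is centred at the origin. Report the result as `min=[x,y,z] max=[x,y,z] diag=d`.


min=[-20.900,-22.100,-17.100] max=[14.100,5.000,14.700] diag=54.504

A = translate([-8.4, -9.6, -4.6]) sphere(r=12.5) → bbox [-20.9,-22.1,-17.1] .. [4.1,2.9,7.9]
B = cube([10, 2.1, 6.8]) → bbox [0,0,0] .. [10,2.1,6.8]
lo = A.lo+B.lo = [-20.9+0, -22.1+0, -17.1+0] = [-20.900,-22.100,-17.100]
hi = A.hi+B.hi = [4.1+10, 2.9+2.1, 7.9+6.8] = [14.100,5.000,14.700]
diag = √(35²+27.1²+31.8²) = √2970.65 = 54.504


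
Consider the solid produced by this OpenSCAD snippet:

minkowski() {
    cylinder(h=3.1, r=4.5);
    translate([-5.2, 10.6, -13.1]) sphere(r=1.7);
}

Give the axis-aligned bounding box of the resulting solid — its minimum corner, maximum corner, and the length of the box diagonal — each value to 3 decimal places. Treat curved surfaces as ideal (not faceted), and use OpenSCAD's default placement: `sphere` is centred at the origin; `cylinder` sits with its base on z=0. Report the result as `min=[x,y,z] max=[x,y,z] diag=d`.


min=[-11.400,4.400,-14.800] max=[1.000,16.800,-8.300] diag=18.702

A = translate([-5.2, 10.6, -13.1]) sphere(r=1.7) → bbox [-6.9,8.9,-14.8] .. [-3.5,12.3,-11.4]
B = cylinder(h=3.1, r=4.5) → bbox [-4.5,-4.5,0] .. [4.5,4.5,3.1]
lo = A.lo+B.lo = [-6.9-4.5, 8.9-4.5, -14.8+0] = [-11.400,4.400,-14.800]
hi = A.hi+B.hi = [-3.5+4.5, 12.3+4.5, -11.4+3.1] = [1.000,16.800,-8.300]
diag = √(12.4²+12.4²+6.5²) = √349.77 = 18.702


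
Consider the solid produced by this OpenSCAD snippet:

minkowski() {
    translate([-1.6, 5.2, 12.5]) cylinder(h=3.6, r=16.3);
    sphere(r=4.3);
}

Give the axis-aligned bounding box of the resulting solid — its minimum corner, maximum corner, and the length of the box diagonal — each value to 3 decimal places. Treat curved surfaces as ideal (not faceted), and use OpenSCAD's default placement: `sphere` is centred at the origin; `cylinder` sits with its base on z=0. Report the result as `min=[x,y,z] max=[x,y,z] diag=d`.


A = translate([-1.6, 5.2, 12.5]) cylinder(h=3.6, r=16.3) → bbox [-17.9,-11.1,12.5] .. [14.7,21.5,16.1]
B = sphere(r=4.3) → bbox [-4.3,-4.3,-4.3] .. [4.3,4.3,4.3]
lo = A.lo+B.lo = [-17.9-4.3, -11.1-4.3, 12.5-4.3] = [-22.200,-15.400,8.200]
hi = A.hi+B.hi = [14.7+4.3, 21.5+4.3, 16.1+4.3] = [19.000,25.800,20.400]
diag = √(41.2²+41.2²+12.2²) = √3543.72 = 59.529

min=[-22.200,-15.400,8.200] max=[19.000,25.800,20.400] diag=59.529


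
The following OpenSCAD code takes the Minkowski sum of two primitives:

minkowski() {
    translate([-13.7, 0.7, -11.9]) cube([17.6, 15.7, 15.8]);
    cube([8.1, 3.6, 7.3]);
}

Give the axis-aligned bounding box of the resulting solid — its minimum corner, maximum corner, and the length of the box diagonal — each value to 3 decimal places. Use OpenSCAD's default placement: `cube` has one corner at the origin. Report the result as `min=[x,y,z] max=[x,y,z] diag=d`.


min=[-13.700,0.700,-11.900] max=[12.000,20.000,11.200] diag=39.580

A = translate([-13.7, 0.7, -11.9]) cube([17.6, 15.7, 15.8]) → bbox [-13.7,0.7,-11.9] .. [3.9,16.4,3.9]
B = cube([8.1, 3.6, 7.3]) → bbox [0,0,0] .. [8.1,3.6,7.3]
lo = A.lo+B.lo = [-13.7+0, 0.7+0, -11.9+0] = [-13.700,0.700,-11.900]
hi = A.hi+B.hi = [3.9+8.1, 16.4+3.6, 3.9+7.3] = [12.000,20.000,11.200]
diag = √(25.7²+19.3²+23.1²) = √1566.59 = 39.580


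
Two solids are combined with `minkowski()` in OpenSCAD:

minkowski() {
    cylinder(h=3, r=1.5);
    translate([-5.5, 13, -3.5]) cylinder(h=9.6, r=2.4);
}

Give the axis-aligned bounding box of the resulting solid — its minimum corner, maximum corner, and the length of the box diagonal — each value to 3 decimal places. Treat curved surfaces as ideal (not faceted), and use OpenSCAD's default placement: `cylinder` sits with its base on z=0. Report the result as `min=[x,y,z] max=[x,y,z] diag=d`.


min=[-9.400,9.100,-3.500] max=[-1.600,16.900,9.100] diag=16.746

A = translate([-5.5, 13, -3.5]) cylinder(h=9.6, r=2.4) → bbox [-7.9,10.6,-3.5] .. [-3.1,15.4,6.1]
B = cylinder(h=3, r=1.5) → bbox [-1.5,-1.5,0] .. [1.5,1.5,3]
lo = A.lo+B.lo = [-7.9-1.5, 10.6-1.5, -3.5+0] = [-9.400,9.100,-3.500]
hi = A.hi+B.hi = [-3.1+1.5, 15.4+1.5, 6.1+3] = [-1.600,16.900,9.100]
diag = √(7.8²+7.8²+12.6²) = √280.44 = 16.746


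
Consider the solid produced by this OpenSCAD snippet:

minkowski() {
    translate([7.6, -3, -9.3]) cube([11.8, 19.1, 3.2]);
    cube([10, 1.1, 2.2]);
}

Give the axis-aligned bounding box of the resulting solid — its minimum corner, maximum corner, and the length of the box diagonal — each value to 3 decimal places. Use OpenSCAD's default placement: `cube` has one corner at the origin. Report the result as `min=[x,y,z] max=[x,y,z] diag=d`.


A = translate([7.6, -3, -9.3]) cube([11.8, 19.1, 3.2]) → bbox [7.6,-3,-9.3] .. [19.4,16.1,-6.1]
B = cube([10, 1.1, 2.2]) → bbox [0,0,0] .. [10,1.1,2.2]
lo = A.lo+B.lo = [7.6+0, -3+0, -9.3+0] = [7.600,-3.000,-9.300]
hi = A.hi+B.hi = [19.4+10, 16.1+1.1, -6.1+2.2] = [29.400,17.200,-3.900]
diag = √(21.8²+20.2²+5.4²) = √912.44 = 30.207

min=[7.600,-3.000,-9.300] max=[29.400,17.200,-3.900] diag=30.207


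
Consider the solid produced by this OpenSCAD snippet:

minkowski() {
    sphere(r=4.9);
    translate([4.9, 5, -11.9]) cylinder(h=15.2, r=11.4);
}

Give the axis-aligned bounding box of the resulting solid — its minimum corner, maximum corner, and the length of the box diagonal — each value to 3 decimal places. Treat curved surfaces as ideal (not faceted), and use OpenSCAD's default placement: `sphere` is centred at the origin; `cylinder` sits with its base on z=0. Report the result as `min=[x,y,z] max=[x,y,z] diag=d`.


min=[-11.400,-11.300,-16.800] max=[21.200,21.300,8.200] diag=52.445

A = translate([4.9, 5, -11.9]) cylinder(h=15.2, r=11.4) → bbox [-6.5,-6.4,-11.9] .. [16.3,16.4,3.3]
B = sphere(r=4.9) → bbox [-4.9,-4.9,-4.9] .. [4.9,4.9,4.9]
lo = A.lo+B.lo = [-6.5-4.9, -6.4-4.9, -11.9-4.9] = [-11.400,-11.300,-16.800]
hi = A.hi+B.hi = [16.3+4.9, 16.4+4.9, 3.3+4.9] = [21.200,21.300,8.200]
diag = √(32.6²+32.6²+25²) = √2750.52 = 52.445


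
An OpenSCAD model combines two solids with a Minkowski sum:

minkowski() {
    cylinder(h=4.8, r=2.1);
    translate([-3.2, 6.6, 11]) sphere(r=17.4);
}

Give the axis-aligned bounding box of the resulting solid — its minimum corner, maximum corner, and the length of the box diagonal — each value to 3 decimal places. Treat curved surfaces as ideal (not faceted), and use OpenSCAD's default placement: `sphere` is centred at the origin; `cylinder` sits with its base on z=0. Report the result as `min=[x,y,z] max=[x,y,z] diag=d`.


A = translate([-3.2, 6.6, 11]) sphere(r=17.4) → bbox [-20.6,-10.8,-6.4] .. [14.2,24,28.4]
B = cylinder(h=4.8, r=2.1) → bbox [-2.1,-2.1,0] .. [2.1,2.1,4.8]
lo = A.lo+B.lo = [-20.6-2.1, -10.8-2.1, -6.4+0] = [-22.700,-12.900,-6.400]
hi = A.hi+B.hi = [14.2+2.1, 24+2.1, 28.4+4.8] = [16.300,26.100,33.200]
diag = √(39²+39²+39.6²) = √4610.16 = 67.898

min=[-22.700,-12.900,-6.400] max=[16.300,26.100,33.200] diag=67.898


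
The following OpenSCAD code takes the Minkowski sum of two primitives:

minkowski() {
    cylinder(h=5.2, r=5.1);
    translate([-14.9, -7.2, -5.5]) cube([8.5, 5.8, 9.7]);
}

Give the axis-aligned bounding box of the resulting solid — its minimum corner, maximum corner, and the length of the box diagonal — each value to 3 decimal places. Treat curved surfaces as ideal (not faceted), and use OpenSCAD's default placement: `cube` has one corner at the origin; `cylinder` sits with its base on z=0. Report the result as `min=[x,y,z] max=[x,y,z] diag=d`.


A = translate([-14.9, -7.2, -5.5]) cube([8.5, 5.8, 9.7]) → bbox [-14.9,-7.2,-5.5] .. [-6.4,-1.4,4.2]
B = cylinder(h=5.2, r=5.1) → bbox [-5.1,-5.1,0] .. [5.1,5.1,5.2]
lo = A.lo+B.lo = [-14.9-5.1, -7.2-5.1, -5.5+0] = [-20.000,-12.300,-5.500]
hi = A.hi+B.hi = [-6.4+5.1, -1.4+5.1, 4.2+5.2] = [-1.300,3.700,9.400]
diag = √(18.7²+16²+14.9²) = √827.7 = 28.770

min=[-20.000,-12.300,-5.500] max=[-1.300,3.700,9.400] diag=28.770


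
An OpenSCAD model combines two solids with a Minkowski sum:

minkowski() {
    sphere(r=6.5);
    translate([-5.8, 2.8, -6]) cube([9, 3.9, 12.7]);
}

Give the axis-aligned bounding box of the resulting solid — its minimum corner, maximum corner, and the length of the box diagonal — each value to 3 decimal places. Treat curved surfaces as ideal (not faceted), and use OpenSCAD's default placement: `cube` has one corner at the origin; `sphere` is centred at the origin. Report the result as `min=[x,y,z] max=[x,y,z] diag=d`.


A = translate([-5.8, 2.8, -6]) cube([9, 3.9, 12.7]) → bbox [-5.8,2.8,-6] .. [3.2,6.7,6.7]
B = sphere(r=6.5) → bbox [-6.5,-6.5,-6.5] .. [6.5,6.5,6.5]
lo = A.lo+B.lo = [-5.8-6.5, 2.8-6.5, -6-6.5] = [-12.300,-3.700,-12.500]
hi = A.hi+B.hi = [3.2+6.5, 6.7+6.5, 6.7+6.5] = [9.700,13.200,13.200]
diag = √(22²+16.9²+25.7²) = √1430.1 = 37.817

min=[-12.300,-3.700,-12.500] max=[9.700,13.200,13.200] diag=37.817


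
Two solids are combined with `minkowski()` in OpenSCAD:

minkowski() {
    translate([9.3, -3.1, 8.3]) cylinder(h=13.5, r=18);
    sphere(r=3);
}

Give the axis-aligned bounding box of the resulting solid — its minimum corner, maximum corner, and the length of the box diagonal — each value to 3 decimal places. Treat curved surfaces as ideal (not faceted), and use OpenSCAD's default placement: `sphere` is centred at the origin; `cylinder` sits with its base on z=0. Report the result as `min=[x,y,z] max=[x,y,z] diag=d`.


min=[-11.700,-24.100,5.300] max=[30.300,17.900,24.800] diag=62.516

A = translate([9.3, -3.1, 8.3]) cylinder(h=13.5, r=18) → bbox [-8.7,-21.1,8.3] .. [27.3,14.9,21.8]
B = sphere(r=3) → bbox [-3,-3,-3] .. [3,3,3]
lo = A.lo+B.lo = [-8.7-3, -21.1-3, 8.3-3] = [-11.700,-24.100,5.300]
hi = A.hi+B.hi = [27.3+3, 14.9+3, 21.8+3] = [30.300,17.900,24.800]
diag = √(42²+42²+19.5²) = √3908.25 = 62.516


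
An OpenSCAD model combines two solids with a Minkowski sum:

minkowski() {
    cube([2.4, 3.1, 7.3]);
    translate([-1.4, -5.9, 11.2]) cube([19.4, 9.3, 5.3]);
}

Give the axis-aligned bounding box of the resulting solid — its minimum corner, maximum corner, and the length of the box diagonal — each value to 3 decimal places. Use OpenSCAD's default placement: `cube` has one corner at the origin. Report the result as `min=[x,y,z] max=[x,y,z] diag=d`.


min=[-1.400,-5.900,11.200] max=[20.400,6.500,23.800] diag=28.067

A = translate([-1.4, -5.9, 11.2]) cube([19.4, 9.3, 5.3]) → bbox [-1.4,-5.9,11.2] .. [18,3.4,16.5]
B = cube([2.4, 3.1, 7.3]) → bbox [0,0,0] .. [2.4,3.1,7.3]
lo = A.lo+B.lo = [-1.4+0, -5.9+0, 11.2+0] = [-1.400,-5.900,11.200]
hi = A.hi+B.hi = [18+2.4, 3.4+3.1, 16.5+7.3] = [20.400,6.500,23.800]
diag = √(21.8²+12.4²+12.6²) = √787.76 = 28.067


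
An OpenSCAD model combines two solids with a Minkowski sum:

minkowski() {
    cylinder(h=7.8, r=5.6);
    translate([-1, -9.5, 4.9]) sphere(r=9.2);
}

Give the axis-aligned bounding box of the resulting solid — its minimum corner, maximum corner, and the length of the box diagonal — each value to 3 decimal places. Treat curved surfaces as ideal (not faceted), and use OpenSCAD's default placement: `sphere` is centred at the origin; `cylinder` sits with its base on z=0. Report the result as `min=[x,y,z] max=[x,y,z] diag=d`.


A = translate([-1, -9.5, 4.9]) sphere(r=9.2) → bbox [-10.2,-18.7,-4.3] .. [8.2,-0.3,14.1]
B = cylinder(h=7.8, r=5.6) → bbox [-5.6,-5.6,0] .. [5.6,5.6,7.8]
lo = A.lo+B.lo = [-10.2-5.6, -18.7-5.6, -4.3+0] = [-15.800,-24.300,-4.300]
hi = A.hi+B.hi = [8.2+5.6, -0.3+5.6, 14.1+7.8] = [13.800,5.300,21.900]
diag = √(29.6²+29.6²+26.2²) = √2438.76 = 49.384

min=[-15.800,-24.300,-4.300] max=[13.800,5.300,21.900] diag=49.384


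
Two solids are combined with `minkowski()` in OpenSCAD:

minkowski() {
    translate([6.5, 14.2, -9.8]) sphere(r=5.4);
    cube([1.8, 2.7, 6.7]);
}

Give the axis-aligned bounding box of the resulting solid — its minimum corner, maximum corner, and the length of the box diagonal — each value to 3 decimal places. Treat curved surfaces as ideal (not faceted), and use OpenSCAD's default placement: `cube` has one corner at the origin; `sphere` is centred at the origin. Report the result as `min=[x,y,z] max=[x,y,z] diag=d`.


min=[1.100,8.800,-15.200] max=[13.700,22.300,2.300] diag=25.441

A = translate([6.5, 14.2, -9.8]) sphere(r=5.4) → bbox [1.1,8.8,-15.2] .. [11.9,19.6,-4.4]
B = cube([1.8, 2.7, 6.7]) → bbox [0,0,0] .. [1.8,2.7,6.7]
lo = A.lo+B.lo = [1.1+0, 8.8+0, -15.2+0] = [1.100,8.800,-15.200]
hi = A.hi+B.hi = [11.9+1.8, 19.6+2.7, -4.4+6.7] = [13.700,22.300,2.300]
diag = √(12.6²+13.5²+17.5²) = √647.26 = 25.441


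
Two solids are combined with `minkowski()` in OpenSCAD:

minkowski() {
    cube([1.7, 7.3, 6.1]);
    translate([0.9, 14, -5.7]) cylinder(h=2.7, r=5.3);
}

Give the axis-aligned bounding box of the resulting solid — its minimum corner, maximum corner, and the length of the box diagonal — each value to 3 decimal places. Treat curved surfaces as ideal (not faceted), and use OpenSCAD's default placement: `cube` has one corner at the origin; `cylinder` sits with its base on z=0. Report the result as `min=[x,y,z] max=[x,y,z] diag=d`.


min=[-4.400,8.700,-5.700] max=[7.900,26.600,3.100] diag=23.434

A = translate([0.9, 14, -5.7]) cylinder(h=2.7, r=5.3) → bbox [-4.4,8.7,-5.7] .. [6.2,19.3,-3]
B = cube([1.7, 7.3, 6.1]) → bbox [0,0,0] .. [1.7,7.3,6.1]
lo = A.lo+B.lo = [-4.4+0, 8.7+0, -5.7+0] = [-4.400,8.700,-5.700]
hi = A.hi+B.hi = [6.2+1.7, 19.3+7.3, -3+6.1] = [7.900,26.600,3.100]
diag = √(12.3²+17.9²+8.8²) = √549.14 = 23.434


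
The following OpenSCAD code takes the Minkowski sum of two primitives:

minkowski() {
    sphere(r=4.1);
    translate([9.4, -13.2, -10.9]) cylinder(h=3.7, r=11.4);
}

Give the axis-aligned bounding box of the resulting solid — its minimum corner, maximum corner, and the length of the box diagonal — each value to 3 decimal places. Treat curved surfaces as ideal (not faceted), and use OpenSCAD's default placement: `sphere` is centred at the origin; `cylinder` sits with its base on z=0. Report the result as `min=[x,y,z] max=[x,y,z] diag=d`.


min=[-6.100,-28.700,-15.000] max=[24.900,2.300,-3.100] diag=45.427

A = translate([9.4, -13.2, -10.9]) cylinder(h=3.7, r=11.4) → bbox [-2,-24.6,-10.9] .. [20.8,-1.8,-7.2]
B = sphere(r=4.1) → bbox [-4.1,-4.1,-4.1] .. [4.1,4.1,4.1]
lo = A.lo+B.lo = [-2-4.1, -24.6-4.1, -10.9-4.1] = [-6.100,-28.700,-15.000]
hi = A.hi+B.hi = [20.8+4.1, -1.8+4.1, -7.2+4.1] = [24.900,2.300,-3.100]
diag = √(31²+31²+11.9²) = √2063.61 = 45.427


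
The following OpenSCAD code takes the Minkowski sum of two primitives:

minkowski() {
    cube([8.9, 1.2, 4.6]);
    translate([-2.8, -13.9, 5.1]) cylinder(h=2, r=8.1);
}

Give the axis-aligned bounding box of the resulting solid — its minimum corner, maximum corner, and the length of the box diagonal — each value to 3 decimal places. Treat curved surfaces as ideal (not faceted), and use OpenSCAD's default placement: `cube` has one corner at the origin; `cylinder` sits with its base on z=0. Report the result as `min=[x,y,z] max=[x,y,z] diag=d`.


A = translate([-2.8, -13.9, 5.1]) cylinder(h=2, r=8.1) → bbox [-10.9,-22,5.1] .. [5.3,-5.8,7.1]
B = cube([8.9, 1.2, 4.6]) → bbox [0,0,0] .. [8.9,1.2,4.6]
lo = A.lo+B.lo = [-10.9+0, -22+0, 5.1+0] = [-10.900,-22.000,5.100]
hi = A.hi+B.hi = [5.3+8.9, -5.8+1.2, 7.1+4.6] = [14.200,-4.600,11.700]
diag = √(25.1²+17.4²+6.6²) = √976.33 = 31.246

min=[-10.900,-22.000,5.100] max=[14.200,-4.600,11.700] diag=31.246


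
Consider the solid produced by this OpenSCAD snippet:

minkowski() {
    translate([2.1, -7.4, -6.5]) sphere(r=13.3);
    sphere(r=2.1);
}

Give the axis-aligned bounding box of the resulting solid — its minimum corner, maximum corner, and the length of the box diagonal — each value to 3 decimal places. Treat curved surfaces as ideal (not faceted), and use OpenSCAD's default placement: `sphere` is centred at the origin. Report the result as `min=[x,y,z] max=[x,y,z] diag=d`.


A = translate([2.1, -7.4, -6.5]) sphere(r=13.3) → bbox [-11.2,-20.7,-19.8] .. [15.4,5.9,6.8]
B = sphere(r=2.1) → bbox [-2.1,-2.1,-2.1] .. [2.1,2.1,2.1]
lo = A.lo+B.lo = [-11.2-2.1, -20.7-2.1, -19.8-2.1] = [-13.300,-22.800,-21.900]
hi = A.hi+B.hi = [15.4+2.1, 5.9+2.1, 6.8+2.1] = [17.500,8.000,8.900]
diag = √(30.8²+30.8²+30.8²) = √2845.92 = 53.347

min=[-13.300,-22.800,-21.900] max=[17.500,8.000,8.900] diag=53.347


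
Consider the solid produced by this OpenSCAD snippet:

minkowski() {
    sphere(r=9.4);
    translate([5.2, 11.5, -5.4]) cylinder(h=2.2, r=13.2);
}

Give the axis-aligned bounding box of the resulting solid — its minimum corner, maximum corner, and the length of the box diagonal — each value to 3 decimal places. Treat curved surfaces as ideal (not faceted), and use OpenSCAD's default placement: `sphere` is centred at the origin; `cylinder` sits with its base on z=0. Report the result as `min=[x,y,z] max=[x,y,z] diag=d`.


min=[-17.400,-11.100,-14.800] max=[27.800,34.100,6.200] diag=67.284

A = translate([5.2, 11.5, -5.4]) cylinder(h=2.2, r=13.2) → bbox [-8,-1.7,-5.4] .. [18.4,24.7,-3.2]
B = sphere(r=9.4) → bbox [-9.4,-9.4,-9.4] .. [9.4,9.4,9.4]
lo = A.lo+B.lo = [-8-9.4, -1.7-9.4, -5.4-9.4] = [-17.400,-11.100,-14.800]
hi = A.hi+B.hi = [18.4+9.4, 24.7+9.4, -3.2+9.4] = [27.800,34.100,6.200]
diag = √(45.2²+45.2²+21²) = √4527.08 = 67.284


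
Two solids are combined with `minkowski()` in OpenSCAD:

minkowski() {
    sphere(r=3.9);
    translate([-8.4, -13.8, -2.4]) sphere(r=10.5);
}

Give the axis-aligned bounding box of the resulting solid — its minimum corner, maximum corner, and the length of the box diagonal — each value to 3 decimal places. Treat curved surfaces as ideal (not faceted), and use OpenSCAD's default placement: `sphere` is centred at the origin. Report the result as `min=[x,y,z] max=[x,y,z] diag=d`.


min=[-22.800,-28.200,-16.800] max=[6.000,0.600,12.000] diag=49.883

A = translate([-8.4, -13.8, -2.4]) sphere(r=10.5) → bbox [-18.9,-24.3,-12.9] .. [2.1,-3.3,8.1]
B = sphere(r=3.9) → bbox [-3.9,-3.9,-3.9] .. [3.9,3.9,3.9]
lo = A.lo+B.lo = [-18.9-3.9, -24.3-3.9, -12.9-3.9] = [-22.800,-28.200,-16.800]
hi = A.hi+B.hi = [2.1+3.9, -3.3+3.9, 8.1+3.9] = [6.000,0.600,12.000]
diag = √(28.8²+28.8²+28.8²) = √2488.32 = 49.883


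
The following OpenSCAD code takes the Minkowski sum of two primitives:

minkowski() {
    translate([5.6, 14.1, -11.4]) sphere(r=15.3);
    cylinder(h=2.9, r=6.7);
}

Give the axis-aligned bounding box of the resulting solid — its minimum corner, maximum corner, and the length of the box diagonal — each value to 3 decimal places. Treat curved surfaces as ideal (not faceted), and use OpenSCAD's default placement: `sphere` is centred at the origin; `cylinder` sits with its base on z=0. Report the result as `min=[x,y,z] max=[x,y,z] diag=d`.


min=[-16.400,-7.900,-26.700] max=[27.600,36.100,6.800] diag=70.670

A = translate([5.6, 14.1, -11.4]) sphere(r=15.3) → bbox [-9.7,-1.2,-26.7] .. [20.9,29.4,3.9]
B = cylinder(h=2.9, r=6.7) → bbox [-6.7,-6.7,0] .. [6.7,6.7,2.9]
lo = A.lo+B.lo = [-9.7-6.7, -1.2-6.7, -26.7+0] = [-16.400,-7.900,-26.700]
hi = A.hi+B.hi = [20.9+6.7, 29.4+6.7, 3.9+2.9] = [27.600,36.100,6.800]
diag = √(44²+44²+33.5²) = √4994.25 = 70.670


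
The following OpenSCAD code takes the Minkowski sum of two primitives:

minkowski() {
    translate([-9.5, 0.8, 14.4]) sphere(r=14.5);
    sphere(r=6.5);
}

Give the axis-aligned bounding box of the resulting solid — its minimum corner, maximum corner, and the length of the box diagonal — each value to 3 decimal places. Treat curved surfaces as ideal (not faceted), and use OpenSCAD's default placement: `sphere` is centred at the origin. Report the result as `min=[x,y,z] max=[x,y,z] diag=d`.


min=[-30.500,-20.200,-6.600] max=[11.500,21.800,35.400] diag=72.746

A = translate([-9.5, 0.8, 14.4]) sphere(r=14.5) → bbox [-24,-13.7,-0.1] .. [5,15.3,28.9]
B = sphere(r=6.5) → bbox [-6.5,-6.5,-6.5] .. [6.5,6.5,6.5]
lo = A.lo+B.lo = [-24-6.5, -13.7-6.5, -0.1-6.5] = [-30.500,-20.200,-6.600]
hi = A.hi+B.hi = [5+6.5, 15.3+6.5, 28.9+6.5] = [11.500,21.800,35.400]
diag = √(42²+42²+42²) = √5292 = 72.746


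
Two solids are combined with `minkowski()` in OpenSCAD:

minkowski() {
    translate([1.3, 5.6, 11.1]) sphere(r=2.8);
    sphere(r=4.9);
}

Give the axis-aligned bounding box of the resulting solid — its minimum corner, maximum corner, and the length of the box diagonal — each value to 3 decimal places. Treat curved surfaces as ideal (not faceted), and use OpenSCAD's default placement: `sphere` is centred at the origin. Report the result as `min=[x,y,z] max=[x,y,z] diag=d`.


A = translate([1.3, 5.6, 11.1]) sphere(r=2.8) → bbox [-1.5,2.8,8.3] .. [4.1,8.4,13.9]
B = sphere(r=4.9) → bbox [-4.9,-4.9,-4.9] .. [4.9,4.9,4.9]
lo = A.lo+B.lo = [-1.5-4.9, 2.8-4.9, 8.3-4.9] = [-6.400,-2.100,3.400]
hi = A.hi+B.hi = [4.1+4.9, 8.4+4.9, 13.9+4.9] = [9.000,13.300,18.800]
diag = √(15.4²+15.4²+15.4²) = √711.48 = 26.674

min=[-6.400,-2.100,3.400] max=[9.000,13.300,18.800] diag=26.674


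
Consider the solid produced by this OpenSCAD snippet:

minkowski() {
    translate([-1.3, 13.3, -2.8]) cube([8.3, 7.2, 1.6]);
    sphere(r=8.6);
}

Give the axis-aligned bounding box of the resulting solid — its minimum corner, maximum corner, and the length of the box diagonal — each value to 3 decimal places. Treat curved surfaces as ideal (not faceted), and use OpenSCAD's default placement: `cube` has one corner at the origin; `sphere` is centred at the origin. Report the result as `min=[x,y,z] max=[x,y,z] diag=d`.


A = translate([-1.3, 13.3, -2.8]) cube([8.3, 7.2, 1.6]) → bbox [-1.3,13.3,-2.8] .. [7,20.5,-1.2]
B = sphere(r=8.6) → bbox [-8.6,-8.6,-8.6] .. [8.6,8.6,8.6]
lo = A.lo+B.lo = [-1.3-8.6, 13.3-8.6, -2.8-8.6] = [-9.900,4.700,-11.400]
hi = A.hi+B.hi = [7+8.6, 20.5+8.6, -1.2+8.6] = [15.600,29.100,7.400]
diag = √(25.5²+24.4²+18.8²) = √1599.05 = 39.988

min=[-9.900,4.700,-11.400] max=[15.600,29.100,7.400] diag=39.988


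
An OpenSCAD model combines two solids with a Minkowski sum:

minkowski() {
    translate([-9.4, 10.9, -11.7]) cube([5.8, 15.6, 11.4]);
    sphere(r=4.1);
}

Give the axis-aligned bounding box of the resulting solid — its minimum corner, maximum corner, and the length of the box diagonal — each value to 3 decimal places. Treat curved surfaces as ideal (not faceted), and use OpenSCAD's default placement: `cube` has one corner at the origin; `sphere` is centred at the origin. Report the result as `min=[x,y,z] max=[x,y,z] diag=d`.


min=[-13.500,6.800,-15.800] max=[0.500,30.600,3.800] diag=33.861

A = translate([-9.4, 10.9, -11.7]) cube([5.8, 15.6, 11.4]) → bbox [-9.4,10.9,-11.7] .. [-3.6,26.5,-0.3]
B = sphere(r=4.1) → bbox [-4.1,-4.1,-4.1] .. [4.1,4.1,4.1]
lo = A.lo+B.lo = [-9.4-4.1, 10.9-4.1, -11.7-4.1] = [-13.500,6.800,-15.800]
hi = A.hi+B.hi = [-3.6+4.1, 26.5+4.1, -0.3+4.1] = [0.500,30.600,3.800]
diag = √(14²+23.8²+19.6²) = √1146.6 = 33.861


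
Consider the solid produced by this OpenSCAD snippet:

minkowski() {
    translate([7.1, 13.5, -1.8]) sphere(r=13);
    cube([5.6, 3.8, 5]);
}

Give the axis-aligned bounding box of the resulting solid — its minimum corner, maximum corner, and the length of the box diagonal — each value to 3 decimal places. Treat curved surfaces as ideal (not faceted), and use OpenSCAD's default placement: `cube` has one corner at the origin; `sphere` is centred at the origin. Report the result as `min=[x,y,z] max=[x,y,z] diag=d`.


A = translate([7.1, 13.5, -1.8]) sphere(r=13) → bbox [-5.9,0.5,-14.8] .. [20.1,26.5,11.2]
B = cube([5.6, 3.8, 5]) → bbox [0,0,0] .. [5.6,3.8,5]
lo = A.lo+B.lo = [-5.9+0, 0.5+0, -14.8+0] = [-5.900,0.500,-14.800]
hi = A.hi+B.hi = [20.1+5.6, 26.5+3.8, 11.2+5] = [25.700,30.300,16.200]
diag = √(31.6²+29.8²+31²) = √2847.6 = 53.363

min=[-5.900,0.500,-14.800] max=[25.700,30.300,16.200] diag=53.363


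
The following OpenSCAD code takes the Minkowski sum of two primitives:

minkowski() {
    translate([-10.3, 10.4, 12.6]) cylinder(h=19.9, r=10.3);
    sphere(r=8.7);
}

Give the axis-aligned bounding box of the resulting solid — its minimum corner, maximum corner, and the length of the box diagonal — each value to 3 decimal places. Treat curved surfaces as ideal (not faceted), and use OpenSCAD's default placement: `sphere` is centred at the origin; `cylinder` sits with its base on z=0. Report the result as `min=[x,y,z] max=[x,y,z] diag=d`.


min=[-29.300,-8.600,3.900] max=[8.700,29.400,41.200] diag=65.416

A = translate([-10.3, 10.4, 12.6]) cylinder(h=19.9, r=10.3) → bbox [-20.6,0.1,12.6] .. [0,20.7,32.5]
B = sphere(r=8.7) → bbox [-8.7,-8.7,-8.7] .. [8.7,8.7,8.7]
lo = A.lo+B.lo = [-20.6-8.7, 0.1-8.7, 12.6-8.7] = [-29.300,-8.600,3.900]
hi = A.hi+B.hi = [0+8.7, 20.7+8.7, 32.5+8.7] = [8.700,29.400,41.200]
diag = √(38²+38²+37.3²) = √4279.29 = 65.416


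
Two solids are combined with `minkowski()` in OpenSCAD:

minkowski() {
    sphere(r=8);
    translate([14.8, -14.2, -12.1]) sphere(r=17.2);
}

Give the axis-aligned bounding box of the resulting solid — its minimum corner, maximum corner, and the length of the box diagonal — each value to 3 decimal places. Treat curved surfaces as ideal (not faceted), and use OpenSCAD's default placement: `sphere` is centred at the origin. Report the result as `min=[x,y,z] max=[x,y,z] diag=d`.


A = translate([14.8, -14.2, -12.1]) sphere(r=17.2) → bbox [-2.4,-31.4,-29.3] .. [32,3,5.1]
B = sphere(r=8) → bbox [-8,-8,-8] .. [8,8,8]
lo = A.lo+B.lo = [-2.4-8, -31.4-8, -29.3-8] = [-10.400,-39.400,-37.300]
hi = A.hi+B.hi = [32+8, 3+8, 5.1+8] = [40.000,11.000,13.100]
diag = √(50.4²+50.4²+50.4²) = √7620.48 = 87.295

min=[-10.400,-39.400,-37.300] max=[40.000,11.000,13.100] diag=87.295


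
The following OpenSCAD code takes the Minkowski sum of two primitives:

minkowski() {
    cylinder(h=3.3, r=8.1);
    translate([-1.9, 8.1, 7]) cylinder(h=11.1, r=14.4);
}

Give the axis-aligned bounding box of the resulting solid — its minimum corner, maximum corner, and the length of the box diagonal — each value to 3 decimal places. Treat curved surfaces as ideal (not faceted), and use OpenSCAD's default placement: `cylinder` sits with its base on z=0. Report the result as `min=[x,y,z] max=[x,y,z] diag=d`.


min=[-24.400,-14.400,7.000] max=[20.600,30.600,21.400] diag=65.248

A = translate([-1.9, 8.1, 7]) cylinder(h=11.1, r=14.4) → bbox [-16.3,-6.3,7] .. [12.5,22.5,18.1]
B = cylinder(h=3.3, r=8.1) → bbox [-8.1,-8.1,0] .. [8.1,8.1,3.3]
lo = A.lo+B.lo = [-16.3-8.1, -6.3-8.1, 7+0] = [-24.400,-14.400,7.000]
hi = A.hi+B.hi = [12.5+8.1, 22.5+8.1, 18.1+3.3] = [20.600,30.600,21.400]
diag = √(45²+45²+14.4²) = √4257.36 = 65.248


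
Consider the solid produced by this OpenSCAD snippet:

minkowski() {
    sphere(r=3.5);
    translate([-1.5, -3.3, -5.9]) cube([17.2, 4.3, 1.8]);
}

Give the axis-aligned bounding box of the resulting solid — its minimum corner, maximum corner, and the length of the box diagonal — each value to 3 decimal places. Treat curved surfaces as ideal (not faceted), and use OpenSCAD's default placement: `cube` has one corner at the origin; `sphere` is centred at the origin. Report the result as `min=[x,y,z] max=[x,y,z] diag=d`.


min=[-5.000,-6.800,-9.400] max=[19.200,4.500,-0.600] diag=28.121

A = translate([-1.5, -3.3, -5.9]) cube([17.2, 4.3, 1.8]) → bbox [-1.5,-3.3,-5.9] .. [15.7,1,-4.1]
B = sphere(r=3.5) → bbox [-3.5,-3.5,-3.5] .. [3.5,3.5,3.5]
lo = A.lo+B.lo = [-1.5-3.5, -3.3-3.5, -5.9-3.5] = [-5.000,-6.800,-9.400]
hi = A.hi+B.hi = [15.7+3.5, 1+3.5, -4.1+3.5] = [19.200,4.500,-0.600]
diag = √(24.2²+11.3²+8.8²) = √790.77 = 28.121


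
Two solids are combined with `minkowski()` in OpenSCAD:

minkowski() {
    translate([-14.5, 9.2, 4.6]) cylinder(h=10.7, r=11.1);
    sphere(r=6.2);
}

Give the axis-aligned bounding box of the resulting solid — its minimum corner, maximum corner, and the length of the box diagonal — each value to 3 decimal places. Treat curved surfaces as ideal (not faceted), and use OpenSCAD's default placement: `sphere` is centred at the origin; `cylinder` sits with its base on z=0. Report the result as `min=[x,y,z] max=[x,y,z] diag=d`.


A = translate([-14.5, 9.2, 4.6]) cylinder(h=10.7, r=11.1) → bbox [-25.6,-1.9,4.6] .. [-3.4,20.3,15.3]
B = sphere(r=6.2) → bbox [-6.2,-6.2,-6.2] .. [6.2,6.2,6.2]
lo = A.lo+B.lo = [-25.6-6.2, -1.9-6.2, 4.6-6.2] = [-31.800,-8.100,-1.600]
hi = A.hi+B.hi = [-3.4+6.2, 20.3+6.2, 15.3+6.2] = [2.800,26.500,21.500]
diag = √(34.6²+34.6²+23.1²) = √2927.93 = 54.110

min=[-31.800,-8.100,-1.600] max=[2.800,26.500,21.500] diag=54.110


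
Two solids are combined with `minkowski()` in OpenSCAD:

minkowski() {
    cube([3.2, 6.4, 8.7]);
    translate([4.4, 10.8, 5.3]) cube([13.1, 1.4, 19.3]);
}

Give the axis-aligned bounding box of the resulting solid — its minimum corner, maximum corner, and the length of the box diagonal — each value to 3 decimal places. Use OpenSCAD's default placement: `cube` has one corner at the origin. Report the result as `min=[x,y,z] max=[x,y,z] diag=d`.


min=[4.400,10.800,5.300] max=[20.700,18.600,33.300] diag=33.325

A = translate([4.4, 10.8, 5.3]) cube([13.1, 1.4, 19.3]) → bbox [4.4,10.8,5.3] .. [17.5,12.2,24.6]
B = cube([3.2, 6.4, 8.7]) → bbox [0,0,0] .. [3.2,6.4,8.7]
lo = A.lo+B.lo = [4.4+0, 10.8+0, 5.3+0] = [4.400,10.800,5.300]
hi = A.hi+B.hi = [17.5+3.2, 12.2+6.4, 24.6+8.7] = [20.700,18.600,33.300]
diag = √(16.3²+7.8²+28²) = √1110.53 = 33.325


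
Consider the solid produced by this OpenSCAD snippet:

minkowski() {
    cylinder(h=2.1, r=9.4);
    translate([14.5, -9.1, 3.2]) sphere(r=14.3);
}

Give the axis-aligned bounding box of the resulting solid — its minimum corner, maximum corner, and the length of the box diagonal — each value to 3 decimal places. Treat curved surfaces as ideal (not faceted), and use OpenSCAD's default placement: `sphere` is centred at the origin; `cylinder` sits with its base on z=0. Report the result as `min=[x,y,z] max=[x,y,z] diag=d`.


min=[-9.200,-32.800,-11.100] max=[38.200,14.600,19.600] diag=73.729

A = translate([14.5, -9.1, 3.2]) sphere(r=14.3) → bbox [0.2,-23.4,-11.1] .. [28.8,5.2,17.5]
B = cylinder(h=2.1, r=9.4) → bbox [-9.4,-9.4,0] .. [9.4,9.4,2.1]
lo = A.lo+B.lo = [0.2-9.4, -23.4-9.4, -11.1+0] = [-9.200,-32.800,-11.100]
hi = A.hi+B.hi = [28.8+9.4, 5.2+9.4, 17.5+2.1] = [38.200,14.600,19.600]
diag = √(47.4²+47.4²+30.7²) = √5436.01 = 73.729


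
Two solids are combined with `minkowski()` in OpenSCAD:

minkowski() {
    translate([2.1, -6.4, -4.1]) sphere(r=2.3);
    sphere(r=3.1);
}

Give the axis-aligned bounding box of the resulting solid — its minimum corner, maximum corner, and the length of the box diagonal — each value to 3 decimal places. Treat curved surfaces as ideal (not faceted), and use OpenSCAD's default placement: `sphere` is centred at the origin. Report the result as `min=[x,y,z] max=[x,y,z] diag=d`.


A = translate([2.1, -6.4, -4.1]) sphere(r=2.3) → bbox [-0.2,-8.7,-6.4] .. [4.4,-4.1,-1.8]
B = sphere(r=3.1) → bbox [-3.1,-3.1,-3.1] .. [3.1,3.1,3.1]
lo = A.lo+B.lo = [-0.2-3.1, -8.7-3.1, -6.4-3.1] = [-3.300,-11.800,-9.500]
hi = A.hi+B.hi = [4.4+3.1, -4.1+3.1, -1.8+3.1] = [7.500,-1.000,1.300]
diag = √(10.8²+10.8²+10.8²) = √349.92 = 18.706

min=[-3.300,-11.800,-9.500] max=[7.500,-1.000,1.300] diag=18.706


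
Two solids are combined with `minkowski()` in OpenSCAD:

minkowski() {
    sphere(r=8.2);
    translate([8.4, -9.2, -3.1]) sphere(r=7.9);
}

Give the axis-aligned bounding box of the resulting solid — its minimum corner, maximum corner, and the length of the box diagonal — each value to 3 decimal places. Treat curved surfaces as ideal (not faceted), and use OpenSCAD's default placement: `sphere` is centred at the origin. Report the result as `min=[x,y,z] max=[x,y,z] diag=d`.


A = translate([8.4, -9.2, -3.1]) sphere(r=7.9) → bbox [0.5,-17.1,-11] .. [16.3,-1.3,4.8]
B = sphere(r=8.2) → bbox [-8.2,-8.2,-8.2] .. [8.2,8.2,8.2]
lo = A.lo+B.lo = [0.5-8.2, -17.1-8.2, -11-8.2] = [-7.700,-25.300,-19.200]
hi = A.hi+B.hi = [16.3+8.2, -1.3+8.2, 4.8+8.2] = [24.500,6.900,13.000]
diag = √(32.2²+32.2²+32.2²) = √3110.52 = 55.772

min=[-7.700,-25.300,-19.200] max=[24.500,6.900,13.000] diag=55.772


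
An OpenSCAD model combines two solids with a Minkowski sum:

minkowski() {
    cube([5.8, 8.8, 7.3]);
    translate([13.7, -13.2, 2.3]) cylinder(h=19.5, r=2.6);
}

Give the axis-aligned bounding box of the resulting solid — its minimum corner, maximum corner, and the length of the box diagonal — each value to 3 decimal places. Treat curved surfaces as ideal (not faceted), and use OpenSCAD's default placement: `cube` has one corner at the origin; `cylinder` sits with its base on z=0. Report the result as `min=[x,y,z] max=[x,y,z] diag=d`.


min=[11.100,-15.800,2.300] max=[22.100,-1.800,29.100] diag=32.175

A = translate([13.7, -13.2, 2.3]) cylinder(h=19.5, r=2.6) → bbox [11.1,-15.8,2.3] .. [16.3,-10.6,21.8]
B = cube([5.8, 8.8, 7.3]) → bbox [0,0,0] .. [5.8,8.8,7.3]
lo = A.lo+B.lo = [11.1+0, -15.8+0, 2.3+0] = [11.100,-15.800,2.300]
hi = A.hi+B.hi = [16.3+5.8, -10.6+8.8, 21.8+7.3] = [22.100,-1.800,29.100]
diag = √(11²+14²+26.8²) = √1035.24 = 32.175


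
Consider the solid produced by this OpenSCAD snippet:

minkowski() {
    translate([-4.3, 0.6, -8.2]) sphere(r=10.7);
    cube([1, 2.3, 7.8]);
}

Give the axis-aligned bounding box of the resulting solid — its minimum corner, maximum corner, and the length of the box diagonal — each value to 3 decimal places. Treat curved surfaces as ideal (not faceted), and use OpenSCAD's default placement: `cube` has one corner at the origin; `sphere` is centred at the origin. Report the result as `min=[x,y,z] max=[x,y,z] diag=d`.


min=[-15.000,-10.100,-18.900] max=[7.400,13.600,10.300] diag=43.773

A = translate([-4.3, 0.6, -8.2]) sphere(r=10.7) → bbox [-15,-10.1,-18.9] .. [6.4,11.3,2.5]
B = cube([1, 2.3, 7.8]) → bbox [0,0,0] .. [1,2.3,7.8]
lo = A.lo+B.lo = [-15+0, -10.1+0, -18.9+0] = [-15.000,-10.100,-18.900]
hi = A.hi+B.hi = [6.4+1, 11.3+2.3, 2.5+7.8] = [7.400,13.600,10.300]
diag = √(22.4²+23.7²+29.2²) = √1916.09 = 43.773


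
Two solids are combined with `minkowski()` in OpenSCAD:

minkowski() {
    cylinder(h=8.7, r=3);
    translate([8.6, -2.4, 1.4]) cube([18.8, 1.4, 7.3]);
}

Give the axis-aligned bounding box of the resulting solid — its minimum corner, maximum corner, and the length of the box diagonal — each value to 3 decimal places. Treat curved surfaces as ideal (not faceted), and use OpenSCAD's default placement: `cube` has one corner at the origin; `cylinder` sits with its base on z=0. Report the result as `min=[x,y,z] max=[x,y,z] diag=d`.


min=[5.600,-5.400,1.400] max=[30.400,2.000,17.400] diag=30.427

A = translate([8.6, -2.4, 1.4]) cube([18.8, 1.4, 7.3]) → bbox [8.6,-2.4,1.4] .. [27.4,-1,8.7]
B = cylinder(h=8.7, r=3) → bbox [-3,-3,0] .. [3,3,8.7]
lo = A.lo+B.lo = [8.6-3, -2.4-3, 1.4+0] = [5.600,-5.400,1.400]
hi = A.hi+B.hi = [27.4+3, -1+3, 8.7+8.7] = [30.400,2.000,17.400]
diag = √(24.8²+7.4²+16²) = √925.8 = 30.427


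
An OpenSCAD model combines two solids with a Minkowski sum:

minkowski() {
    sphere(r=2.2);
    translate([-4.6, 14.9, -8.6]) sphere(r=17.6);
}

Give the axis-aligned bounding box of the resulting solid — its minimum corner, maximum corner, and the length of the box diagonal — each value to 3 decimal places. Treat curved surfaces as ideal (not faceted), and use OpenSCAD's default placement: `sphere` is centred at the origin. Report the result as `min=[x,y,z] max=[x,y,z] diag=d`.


A = translate([-4.6, 14.9, -8.6]) sphere(r=17.6) → bbox [-22.2,-2.7,-26.2] .. [13,32.5,9]
B = sphere(r=2.2) → bbox [-2.2,-2.2,-2.2] .. [2.2,2.2,2.2]
lo = A.lo+B.lo = [-22.2-2.2, -2.7-2.2, -26.2-2.2] = [-24.400,-4.900,-28.400]
hi = A.hi+B.hi = [13+2.2, 32.5+2.2, 9+2.2] = [15.200,34.700,11.200]
diag = √(39.6²+39.6²+39.6²) = √4704.48 = 68.589

min=[-24.400,-4.900,-28.400] max=[15.200,34.700,11.200] diag=68.589


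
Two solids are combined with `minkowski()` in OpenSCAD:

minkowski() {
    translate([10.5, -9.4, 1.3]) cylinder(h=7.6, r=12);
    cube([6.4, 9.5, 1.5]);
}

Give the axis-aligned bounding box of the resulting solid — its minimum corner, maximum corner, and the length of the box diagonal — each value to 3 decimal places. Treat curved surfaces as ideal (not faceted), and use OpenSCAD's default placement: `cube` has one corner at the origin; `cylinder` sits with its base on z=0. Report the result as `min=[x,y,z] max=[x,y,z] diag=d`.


min=[-1.500,-21.400,1.300] max=[28.900,12.100,10.400] diag=46.143

A = translate([10.5, -9.4, 1.3]) cylinder(h=7.6, r=12) → bbox [-1.5,-21.4,1.3] .. [22.5,2.6,8.9]
B = cube([6.4, 9.5, 1.5]) → bbox [0,0,0] .. [6.4,9.5,1.5]
lo = A.lo+B.lo = [-1.5+0, -21.4+0, 1.3+0] = [-1.500,-21.400,1.300]
hi = A.hi+B.hi = [22.5+6.4, 2.6+9.5, 8.9+1.5] = [28.900,12.100,10.400]
diag = √(30.4²+33.5²+9.1²) = √2129.22 = 46.143


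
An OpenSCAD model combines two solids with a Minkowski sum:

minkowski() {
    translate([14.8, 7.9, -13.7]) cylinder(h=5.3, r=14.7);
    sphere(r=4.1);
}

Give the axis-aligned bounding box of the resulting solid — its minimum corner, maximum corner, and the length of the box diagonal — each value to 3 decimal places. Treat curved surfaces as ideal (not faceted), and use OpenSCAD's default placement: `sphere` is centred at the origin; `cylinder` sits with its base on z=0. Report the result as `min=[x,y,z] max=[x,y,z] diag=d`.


min=[-4.000,-10.900,-17.800] max=[33.600,26.700,-4.300] diag=54.861

A = translate([14.8, 7.9, -13.7]) cylinder(h=5.3, r=14.7) → bbox [0.1,-6.8,-13.7] .. [29.5,22.6,-8.4]
B = sphere(r=4.1) → bbox [-4.1,-4.1,-4.1] .. [4.1,4.1,4.1]
lo = A.lo+B.lo = [0.1-4.1, -6.8-4.1, -13.7-4.1] = [-4.000,-10.900,-17.800]
hi = A.hi+B.hi = [29.5+4.1, 22.6+4.1, -8.4+4.1] = [33.600,26.700,-4.300]
diag = √(37.6²+37.6²+13.5²) = √3009.77 = 54.861


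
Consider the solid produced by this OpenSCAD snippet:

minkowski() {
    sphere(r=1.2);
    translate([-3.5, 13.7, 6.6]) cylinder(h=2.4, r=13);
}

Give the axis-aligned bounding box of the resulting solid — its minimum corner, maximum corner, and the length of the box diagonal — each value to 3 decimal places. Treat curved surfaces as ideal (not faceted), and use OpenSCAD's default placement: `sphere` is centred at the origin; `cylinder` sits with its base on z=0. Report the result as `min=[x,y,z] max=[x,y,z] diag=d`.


min=[-17.700,-0.500,5.400] max=[10.700,27.900,10.200] diag=40.449

A = translate([-3.5, 13.7, 6.6]) cylinder(h=2.4, r=13) → bbox [-16.5,0.7,6.6] .. [9.5,26.7,9]
B = sphere(r=1.2) → bbox [-1.2,-1.2,-1.2] .. [1.2,1.2,1.2]
lo = A.lo+B.lo = [-16.5-1.2, 0.7-1.2, 6.6-1.2] = [-17.700,-0.500,5.400]
hi = A.hi+B.hi = [9.5+1.2, 26.7+1.2, 9+1.2] = [10.700,27.900,10.200]
diag = √(28.4²+28.4²+4.8²) = √1636.16 = 40.449
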